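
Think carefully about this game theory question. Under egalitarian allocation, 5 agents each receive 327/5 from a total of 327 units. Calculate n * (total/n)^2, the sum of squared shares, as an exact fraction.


Step 1: Each agent's share = 327/5
Step 2: Square of each share = (327/5)^2 = 106929/25
Step 3: Sum of squares = 5 * 106929/25 = 106929/5

106929/5


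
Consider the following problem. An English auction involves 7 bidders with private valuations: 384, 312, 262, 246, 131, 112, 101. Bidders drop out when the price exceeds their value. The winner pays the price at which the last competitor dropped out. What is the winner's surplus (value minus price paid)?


Step 1: Identify the highest value: 384
Step 2: Identify the second-highest value: 312
Step 3: The final price = second-highest value = 312
Step 4: Surplus = 384 - 312 = 72

72


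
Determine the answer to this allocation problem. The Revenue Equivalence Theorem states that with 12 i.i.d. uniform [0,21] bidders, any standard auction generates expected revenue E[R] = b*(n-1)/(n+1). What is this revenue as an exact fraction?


Step 1: By Revenue Equivalence, expected revenue = b*(n-1)/(n+1)
Step 2: Substituting n = 12, b = 21
Step 3: Revenue = 21*(12-1)/(12+1) = 21*11/13
Step 4: Revenue = 231/13

231/13


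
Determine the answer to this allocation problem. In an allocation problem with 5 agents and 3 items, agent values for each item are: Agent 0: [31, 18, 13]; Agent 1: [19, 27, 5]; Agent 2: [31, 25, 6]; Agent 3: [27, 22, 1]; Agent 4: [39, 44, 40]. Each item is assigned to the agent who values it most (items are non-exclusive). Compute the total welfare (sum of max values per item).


Step 1: For each item, find the maximum value among all agents.
Step 2: Item 0 -> Agent 4 (value 39)
Step 3: Item 1 -> Agent 4 (value 44)
Step 4: Item 2 -> Agent 4 (value 40)
Step 5: Total welfare = 39 + 44 + 40 = 123

123


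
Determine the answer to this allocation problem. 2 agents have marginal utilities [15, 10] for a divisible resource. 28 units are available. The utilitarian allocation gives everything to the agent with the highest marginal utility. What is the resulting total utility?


Step 1: The marginal utilities are [15, 10]
Step 2: The highest marginal utility is 15
Step 3: All 28 units go to that agent
Step 4: Total utility = 15 * 28 = 420

420


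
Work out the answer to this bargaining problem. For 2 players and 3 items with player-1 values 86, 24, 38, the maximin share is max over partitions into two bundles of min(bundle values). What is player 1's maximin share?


Step 1: Item values = 86, 24, 38
Step 2: Enumerate all 2-bundle partitions and take the smaller bundle:
  Partition 1: {86} vs {24,38} -> bundles 86, 62; min = 62
  Partition 2: {24} vs {86,38} -> bundles 24, 124; min = 24
  Partition 3: {38} vs {86,24} -> bundles 38, 110; min = 38
Step 3: MMS = max(62, 24, 38) = 62

62


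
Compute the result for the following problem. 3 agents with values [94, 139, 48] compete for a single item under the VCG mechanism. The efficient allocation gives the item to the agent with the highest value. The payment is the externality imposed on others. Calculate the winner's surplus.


Step 1: The winner is the agent with the highest value: agent 1 with value 139
Step 2: Values of other agents: [94, 48]
Step 3: VCG payment = max of others' values = 94
Step 4: Surplus = 139 - 94 = 45

45


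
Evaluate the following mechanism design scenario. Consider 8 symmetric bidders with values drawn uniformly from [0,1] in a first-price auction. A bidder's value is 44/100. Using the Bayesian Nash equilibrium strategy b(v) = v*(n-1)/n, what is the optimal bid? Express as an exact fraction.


Step 1: The symmetric BNE bidding function is b(v) = v * (n-1) / n
Step 2: Substitute v = 11/25 and n = 8
Step 3: b = 11/25 * 7/8
Step 4: b = 77/200

77/200


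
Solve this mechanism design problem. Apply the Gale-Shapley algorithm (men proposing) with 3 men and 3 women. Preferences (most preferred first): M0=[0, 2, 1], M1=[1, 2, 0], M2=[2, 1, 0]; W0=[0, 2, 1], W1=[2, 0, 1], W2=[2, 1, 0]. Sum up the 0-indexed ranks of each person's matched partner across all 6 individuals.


Step 1: Run Gale-Shapley (men propose, women hold best offer):
  M0 proposes to W0; she accepts
  M1 proposes to W1; she accepts
  M2 proposes to W2; she accepts
Step 2: Final matching: W0-M0, W1-M1, W2-M2
Step 3: 0-indexed ranks (man's rank of his match, then woman's): 0 + 0 + 0 + 2 + 0 + 0
Step 4: Total rank sum = 2

2


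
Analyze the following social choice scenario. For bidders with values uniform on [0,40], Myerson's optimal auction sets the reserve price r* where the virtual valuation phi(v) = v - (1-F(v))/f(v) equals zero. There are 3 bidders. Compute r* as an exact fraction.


Step 1: For U[0,40], F(v) = v/40 and f(v) = 1/40
Step 2: phi(v) = v - (1 - v/40)/(1/40) = v - (40 - v) = 2v - 40
Step 3: Set phi(r*) = 0: 2r* - 40 = 0
Step 4: r* = 40/2 = 20 (the number of bidders n = 3 does not enter)

20


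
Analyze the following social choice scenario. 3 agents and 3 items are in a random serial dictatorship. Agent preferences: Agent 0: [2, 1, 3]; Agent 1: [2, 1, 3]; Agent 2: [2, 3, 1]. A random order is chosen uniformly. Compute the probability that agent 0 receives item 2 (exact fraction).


Step 1: Agent 0 wants item 2
Step 2: There are 6 possible orderings of agents
Step 3: In 2 orderings, agent 0 gets item 2
Step 4: Probability = 2/6 = 1/3

1/3


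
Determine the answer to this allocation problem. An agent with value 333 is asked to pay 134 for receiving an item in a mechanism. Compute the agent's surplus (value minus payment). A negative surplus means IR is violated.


Step 1: Surplus = value - payment = 333 - 134 = 199
Step 2: IR is satisfied (surplus >= 0)

199


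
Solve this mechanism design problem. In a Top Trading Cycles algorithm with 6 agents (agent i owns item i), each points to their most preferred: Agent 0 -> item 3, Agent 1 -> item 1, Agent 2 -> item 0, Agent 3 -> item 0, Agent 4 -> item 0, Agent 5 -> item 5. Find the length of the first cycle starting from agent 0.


Step 1: Trace the pointer graph from agent 0: 0 -> 3 -> 0
Step 2: A cycle is detected when we revisit agent 0
Step 3: The cycle is: 0 -> 3 -> 0
Step 4: Cycle length = 2

2


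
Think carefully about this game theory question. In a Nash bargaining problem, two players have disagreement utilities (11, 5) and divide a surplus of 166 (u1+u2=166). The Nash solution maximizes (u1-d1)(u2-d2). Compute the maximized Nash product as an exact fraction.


Step 1: The Nash solution splits surplus symmetrically above the disagreement point
Step 2: u1 = (total + d1 - d2)/2 = (166 + 11 - 5)/2 = 86
Step 3: u2 = (total - d1 + d2)/2 = (166 - 11 + 5)/2 = 80
Step 4: Nash product = (86 - 11) * (80 - 5)
Step 5: = 75 * 75 = 5625

5625


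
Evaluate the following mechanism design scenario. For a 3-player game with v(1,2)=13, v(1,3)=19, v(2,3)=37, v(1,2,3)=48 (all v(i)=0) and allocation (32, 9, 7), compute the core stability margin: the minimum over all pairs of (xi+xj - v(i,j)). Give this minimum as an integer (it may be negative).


Step 1: Slack for coalition (1,2): x1+x2 - v12 = 41 - 13 = 28
Step 2: Slack for coalition (1,3): x1+x3 - v13 = 39 - 19 = 20
Step 3: Slack for coalition (2,3): x2+x3 - v23 = 16 - 37 = -21
Step 4: Minimum slack = min(28, 20, -21) = -21, attained by (2,3); coalition (2,3) can block (slack < 0), so the allocation is not in the core

-21


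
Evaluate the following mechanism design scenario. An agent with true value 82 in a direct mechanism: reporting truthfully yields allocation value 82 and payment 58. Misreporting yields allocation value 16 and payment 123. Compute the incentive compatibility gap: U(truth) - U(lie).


Step 1: U(truth) = value - payment = 82 - 58 = 24
Step 2: U(lie) = allocation - payment = 16 - 123 = -107
Step 3: IC gap = 24 - (-107) = 131

131


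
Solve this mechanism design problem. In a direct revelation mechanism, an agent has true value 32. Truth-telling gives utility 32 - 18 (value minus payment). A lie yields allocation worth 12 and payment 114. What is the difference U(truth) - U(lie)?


Step 1: U(truth) = value - payment = 32 - 18 = 14
Step 2: U(lie) = allocation - payment = 12 - 114 = -102
Step 3: IC gap = 14 - (-102) = 116

116


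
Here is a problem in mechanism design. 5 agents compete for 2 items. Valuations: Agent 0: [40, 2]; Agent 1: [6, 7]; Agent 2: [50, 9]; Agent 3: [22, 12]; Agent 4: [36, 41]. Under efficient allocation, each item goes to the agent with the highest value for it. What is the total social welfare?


Step 1: For each item, find the maximum value among all agents.
Step 2: Item 0 -> Agent 2 (value 50)
Step 3: Item 1 -> Agent 4 (value 41)
Step 4: Total welfare = 50 + 41 = 91

91


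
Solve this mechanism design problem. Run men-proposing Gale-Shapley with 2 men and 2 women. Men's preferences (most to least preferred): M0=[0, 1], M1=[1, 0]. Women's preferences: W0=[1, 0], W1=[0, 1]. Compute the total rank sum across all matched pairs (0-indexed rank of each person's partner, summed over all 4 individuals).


Step 1: Run Gale-Shapley (men propose, women hold best offer):
  M0 proposes to W0; she accepts
  M1 proposes to W1; she accepts
Step 2: Final matching: W0-M0, W1-M1
Step 3: 0-indexed ranks (man's rank of his match, then woman's): 0 + 1 + 0 + 1
Step 4: Total rank sum = 2

2


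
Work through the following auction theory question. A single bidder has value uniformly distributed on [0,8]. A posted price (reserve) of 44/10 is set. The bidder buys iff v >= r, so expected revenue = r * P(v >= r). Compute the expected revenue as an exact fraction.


Step 1: Posted price r = 22/5, value support [0,8]
Step 2: P(v >= r) = (8 - 22/5)/8 = 9/20
Step 3: Expected revenue = r * P(v >= r) = 22/5 * 9/20
Step 4: Revenue = 99/50

99/50


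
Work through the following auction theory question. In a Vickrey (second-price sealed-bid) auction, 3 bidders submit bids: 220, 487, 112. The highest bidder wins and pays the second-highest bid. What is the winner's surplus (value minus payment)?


Step 1: Sort bids in descending order: 487, 220, 112
Step 2: The winning bid is the highest: 487
Step 3: The payment equals the second-highest bid: 220
Step 4: Surplus = winner's bid - payment = 487 - 220 = 267

267


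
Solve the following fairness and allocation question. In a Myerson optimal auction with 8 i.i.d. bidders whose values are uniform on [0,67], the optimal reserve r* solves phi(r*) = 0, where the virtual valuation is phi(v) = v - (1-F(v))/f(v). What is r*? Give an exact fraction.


Step 1: For U[0,67], F(v) = v/67 and f(v) = 1/67
Step 2: phi(v) = v - (1 - v/67)/(1/67) = v - (67 - v) = 2v - 67
Step 3: Set phi(r*) = 0: 2r* - 67 = 0
Step 4: r* = 67/2 (the number of bidders n = 8 does not enter)

67/2


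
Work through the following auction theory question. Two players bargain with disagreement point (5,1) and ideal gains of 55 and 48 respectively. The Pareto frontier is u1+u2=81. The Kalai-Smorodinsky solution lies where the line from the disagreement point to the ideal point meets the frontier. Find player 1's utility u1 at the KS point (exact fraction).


Step 1: At the KS point, (u1-d1)/r1 = (u2-d2)/r2 = t and u1+u2 = 81
Step 2: u1 = d1 + r1*t and u2 = d2 + r2*t, so (d1 + r1*t) + (d2 + r2*t) = 81
Step 3: t = (81 - 5 - 1)/(55 + 48) = 75/103
Step 4: u1 = d1 + r1*t = 5 + 55 * 75/103 = 4640/103
Step 5: (Check: u2 = d2 + r2*t = 3703/103; u1+u2 = 4640/103 + 3703/103 = 81, on the frontier.)

4640/103


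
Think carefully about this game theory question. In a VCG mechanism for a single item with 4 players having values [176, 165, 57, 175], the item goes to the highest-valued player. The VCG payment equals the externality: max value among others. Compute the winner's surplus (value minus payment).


Step 1: The winner is the agent with the highest value: agent 0 with value 176
Step 2: Values of other agents: [165, 57, 175]
Step 3: VCG payment = max of others' values = 175
Step 4: Surplus = 176 - 175 = 1

1


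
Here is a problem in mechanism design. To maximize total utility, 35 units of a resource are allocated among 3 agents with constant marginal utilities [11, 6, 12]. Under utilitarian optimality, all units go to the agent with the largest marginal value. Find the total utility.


Step 1: The marginal utilities are [11, 6, 12]
Step 2: The highest marginal utility is 12
Step 3: All 35 units go to that agent
Step 4: Total utility = 12 * 35 = 420

420


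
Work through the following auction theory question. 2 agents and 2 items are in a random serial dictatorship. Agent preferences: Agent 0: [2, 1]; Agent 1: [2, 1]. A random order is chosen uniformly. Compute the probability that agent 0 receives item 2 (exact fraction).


Step 1: Agent 0 wants item 2
Step 2: There are 2 possible orderings of agents
Step 3: In 1 orderings, agent 0 gets item 2
Step 4: Probability = 1/2

1/2


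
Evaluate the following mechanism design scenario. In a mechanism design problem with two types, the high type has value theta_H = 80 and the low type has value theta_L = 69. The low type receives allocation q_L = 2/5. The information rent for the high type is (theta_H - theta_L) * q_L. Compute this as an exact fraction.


Step 1: theta_H - theta_L = 80 - 69 = 11
Step 2: Information rent = (theta_H - theta_L) * q_L
Step 3: = 11 * 2/5
Step 4: = 22/5

22/5


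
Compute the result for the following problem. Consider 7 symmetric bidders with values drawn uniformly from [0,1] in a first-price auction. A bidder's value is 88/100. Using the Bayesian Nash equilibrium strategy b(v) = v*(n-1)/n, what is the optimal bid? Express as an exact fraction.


Step 1: The symmetric BNE bidding function is b(v) = v * (n-1) / n
Step 2: Substitute v = 22/25 and n = 7
Step 3: b = 22/25 * 6/7
Step 4: b = 132/175

132/175


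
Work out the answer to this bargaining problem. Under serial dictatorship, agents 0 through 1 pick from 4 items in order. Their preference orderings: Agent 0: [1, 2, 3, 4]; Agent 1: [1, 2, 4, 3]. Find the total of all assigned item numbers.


Step 1: Agent 0 picks item 1
Step 2: Agent 1 picks item 2
Step 3: Sum = 1 + 2 = 3

3


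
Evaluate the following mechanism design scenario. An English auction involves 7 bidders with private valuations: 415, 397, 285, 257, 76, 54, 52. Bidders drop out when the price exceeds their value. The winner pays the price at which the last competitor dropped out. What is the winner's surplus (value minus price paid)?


Step 1: Identify the highest value: 415
Step 2: Identify the second-highest value: 397
Step 3: The final price = second-highest value = 397
Step 4: Surplus = 415 - 397 = 18

18


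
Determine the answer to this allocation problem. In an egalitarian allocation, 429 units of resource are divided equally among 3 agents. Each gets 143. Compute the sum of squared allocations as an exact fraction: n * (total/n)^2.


Step 1: Each agent's share = 429/3 = 143
Step 2: Square of each share = (143)^2 = 20449
Step 3: Sum of squares = 3 * 20449 = 61347

61347


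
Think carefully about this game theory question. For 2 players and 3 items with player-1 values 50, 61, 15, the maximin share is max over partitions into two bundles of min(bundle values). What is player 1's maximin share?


Step 1: Item values = 50, 61, 15
Step 2: Enumerate all 2-bundle partitions and take the smaller bundle:
  Partition 1: {50} vs {61,15} -> bundles 50, 76; min = 50
  Partition 2: {61} vs {50,15} -> bundles 61, 65; min = 61
  Partition 3: {15} vs {50,61} -> bundles 15, 111; min = 15
Step 3: MMS = max(50, 61, 15) = 61

61


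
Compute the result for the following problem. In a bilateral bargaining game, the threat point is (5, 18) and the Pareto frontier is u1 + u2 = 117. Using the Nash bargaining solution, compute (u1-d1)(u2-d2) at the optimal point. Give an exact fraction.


Step 1: The Nash solution splits surplus symmetrically above the disagreement point
Step 2: u1 = (total + d1 - d2)/2 = (117 + 5 - 18)/2 = 52
Step 3: u2 = (total - d1 + d2)/2 = (117 - 5 + 18)/2 = 65
Step 4: Nash product = (52 - 5) * (65 - 18)
Step 5: = 47 * 47 = 2209

2209


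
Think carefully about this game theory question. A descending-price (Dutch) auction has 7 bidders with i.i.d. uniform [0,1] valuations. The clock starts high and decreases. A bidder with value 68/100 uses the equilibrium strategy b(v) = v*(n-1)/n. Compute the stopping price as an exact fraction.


Step 1: Dutch auctions are strategically equivalent to first-price auctions
Step 2: The equilibrium bid is b(v) = v*(n-1)/n
Step 3: b = 17/25 * 6/7
Step 4: b = 102/175

102/175


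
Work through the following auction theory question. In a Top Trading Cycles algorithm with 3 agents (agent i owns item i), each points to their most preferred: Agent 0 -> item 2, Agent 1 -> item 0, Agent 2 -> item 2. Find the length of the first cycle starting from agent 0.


Step 1: Trace the pointer graph from agent 0: 0 -> 2 -> 2
Step 2: A cycle is detected when we revisit agent 2
Step 3: The cycle is: 2 -> 2
Step 4: Cycle length = 1

1


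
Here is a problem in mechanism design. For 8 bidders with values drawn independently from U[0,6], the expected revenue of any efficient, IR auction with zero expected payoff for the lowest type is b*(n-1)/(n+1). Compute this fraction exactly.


Step 1: By Revenue Equivalence, expected revenue = b*(n-1)/(n+1)
Step 2: Substituting n = 8, b = 6
Step 3: Revenue = 6*(8-1)/(8+1) = 6*7/9
Step 4: Revenue = 42/9 = 14/3

14/3


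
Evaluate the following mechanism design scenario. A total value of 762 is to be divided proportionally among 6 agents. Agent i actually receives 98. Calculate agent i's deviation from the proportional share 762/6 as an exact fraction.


Step 1: Proportional share = 762/6 = 127
Step 2: Agent's actual allocation = 98
Step 3: Excess = 98 - 127 = -29

-29


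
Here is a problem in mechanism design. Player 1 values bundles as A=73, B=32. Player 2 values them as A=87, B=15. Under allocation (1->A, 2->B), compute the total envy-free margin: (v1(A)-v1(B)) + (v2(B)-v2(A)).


Step 1: Player 1's margin = v1(A) - v1(B) = 73 - 32 = 41
Step 2: Player 2's margin = v2(B) - v2(A) = 15 - 87 = -72
Step 3: Total margin = 41 + -72 = -31

-31


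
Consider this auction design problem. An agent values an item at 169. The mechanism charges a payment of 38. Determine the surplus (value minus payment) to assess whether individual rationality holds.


Step 1: Surplus = value - payment = 169 - 38 = 131
Step 2: IR is satisfied (surplus >= 0)

131


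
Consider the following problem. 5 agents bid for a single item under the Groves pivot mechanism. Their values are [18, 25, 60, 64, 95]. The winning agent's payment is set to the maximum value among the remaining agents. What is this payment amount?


Step 1: The efficient winner is agent 4 with value 95
Step 2: Other agents' values: [18, 25, 60, 64]
Step 3: Pivot payment = max(others) = 64
Step 4: The winner pays 64

64


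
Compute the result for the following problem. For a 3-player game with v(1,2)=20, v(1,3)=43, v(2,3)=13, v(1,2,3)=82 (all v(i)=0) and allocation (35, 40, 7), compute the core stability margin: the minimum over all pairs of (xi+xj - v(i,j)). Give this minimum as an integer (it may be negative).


Step 1: Slack for coalition (1,2): x1+x2 - v12 = 75 - 20 = 55
Step 2: Slack for coalition (1,3): x1+x3 - v13 = 42 - 43 = -1
Step 3: Slack for coalition (2,3): x2+x3 - v23 = 47 - 13 = 34
Step 4: Minimum slack = min(55, -1, 34) = -1, attained by (1,3); coalition (1,3) can block (slack < 0), so the allocation is not in the core

-1


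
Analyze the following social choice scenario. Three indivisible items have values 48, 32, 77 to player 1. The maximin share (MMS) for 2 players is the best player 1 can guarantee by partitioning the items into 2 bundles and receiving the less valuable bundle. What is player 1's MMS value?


Step 1: Item values = 48, 32, 77
Step 2: Enumerate all 2-bundle partitions and take the smaller bundle:
  Partition 1: {48} vs {32,77} -> bundles 48, 109; min = 48
  Partition 2: {32} vs {48,77} -> bundles 32, 125; min = 32
  Partition 3: {77} vs {48,32} -> bundles 77, 80; min = 77
Step 3: MMS = max(48, 32, 77) = 77

77


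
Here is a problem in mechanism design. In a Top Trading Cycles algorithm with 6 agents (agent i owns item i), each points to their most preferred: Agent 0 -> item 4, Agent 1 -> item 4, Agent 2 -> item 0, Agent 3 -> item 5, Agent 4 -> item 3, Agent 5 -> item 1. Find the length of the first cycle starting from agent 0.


Step 1: Trace the pointer graph from agent 0: 0 -> 4 -> 3 -> 5 -> 1 -> 4
Step 2: A cycle is detected when we revisit agent 4
Step 3: The cycle is: 4 -> 3 -> 5 -> 1 -> 4
Step 4: Cycle length = 4

4


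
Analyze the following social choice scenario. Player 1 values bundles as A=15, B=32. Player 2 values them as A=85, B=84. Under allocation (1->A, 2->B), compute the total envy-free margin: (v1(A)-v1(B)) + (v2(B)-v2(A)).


Step 1: Player 1's margin = v1(A) - v1(B) = 15 - 32 = -17
Step 2: Player 2's margin = v2(B) - v2(A) = 84 - 85 = -1
Step 3: Total margin = -17 + -1 = -18

-18


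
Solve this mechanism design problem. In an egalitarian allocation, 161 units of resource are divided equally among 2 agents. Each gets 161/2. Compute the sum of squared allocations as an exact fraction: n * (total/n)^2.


Step 1: Each agent's share = 161/2
Step 2: Square of each share = (161/2)^2 = 25921/4
Step 3: Sum of squares = 2 * 25921/4 = 25921/2

25921/2


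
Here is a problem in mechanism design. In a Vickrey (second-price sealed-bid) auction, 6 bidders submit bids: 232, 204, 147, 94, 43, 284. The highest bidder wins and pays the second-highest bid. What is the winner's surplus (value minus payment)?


Step 1: Sort bids in descending order: 284, 232, 204, 147, 94, 43
Step 2: The winning bid is the highest: 284
Step 3: The payment equals the second-highest bid: 232
Step 4: Surplus = winner's bid - payment = 284 - 232 = 52

52


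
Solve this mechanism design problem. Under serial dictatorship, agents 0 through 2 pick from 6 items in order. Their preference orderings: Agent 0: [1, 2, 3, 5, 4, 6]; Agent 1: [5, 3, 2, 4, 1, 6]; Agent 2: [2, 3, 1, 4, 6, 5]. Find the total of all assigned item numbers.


Step 1: Agent 0 picks item 1
Step 2: Agent 1 picks item 5
Step 3: Agent 2 picks item 2
Step 4: Sum = 1 + 5 + 2 = 8

8


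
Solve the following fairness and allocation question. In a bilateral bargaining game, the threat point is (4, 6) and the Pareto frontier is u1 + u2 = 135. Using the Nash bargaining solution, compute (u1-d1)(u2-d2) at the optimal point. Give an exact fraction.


Step 1: The Nash solution splits surplus symmetrically above the disagreement point
Step 2: u1 = (total + d1 - d2)/2 = (135 + 4 - 6)/2 = 133/2
Step 3: u2 = (total - d1 + d2)/2 = (135 - 4 + 6)/2 = 137/2
Step 4: Nash product = (133/2 - 4) * (137/2 - 6)
Step 5: = 125/2 * 125/2 = 15625/4

15625/4


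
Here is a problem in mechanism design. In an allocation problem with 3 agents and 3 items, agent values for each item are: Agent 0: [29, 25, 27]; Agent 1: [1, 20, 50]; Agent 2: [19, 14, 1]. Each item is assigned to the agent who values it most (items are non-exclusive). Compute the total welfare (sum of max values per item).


Step 1: For each item, find the maximum value among all agents.
Step 2: Item 0 -> Agent 0 (value 29)
Step 3: Item 1 -> Agent 0 (value 25)
Step 4: Item 2 -> Agent 1 (value 50)
Step 5: Total welfare = 29 + 25 + 50 = 104

104


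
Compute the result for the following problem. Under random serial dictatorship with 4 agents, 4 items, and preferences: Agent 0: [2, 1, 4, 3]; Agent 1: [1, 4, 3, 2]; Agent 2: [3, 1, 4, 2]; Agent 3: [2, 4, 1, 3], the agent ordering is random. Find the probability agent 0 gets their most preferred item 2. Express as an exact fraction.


Step 1: Agent 0 wants item 2
Step 2: There are 24 possible orderings of agents
Step 3: In 12 orderings, agent 0 gets item 2
Step 4: Probability = 12/24 = 1/2

1/2


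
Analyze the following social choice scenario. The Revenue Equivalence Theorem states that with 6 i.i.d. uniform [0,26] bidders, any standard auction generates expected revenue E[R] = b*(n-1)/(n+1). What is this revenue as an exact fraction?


Step 1: By Revenue Equivalence, expected revenue = b*(n-1)/(n+1)
Step 2: Substituting n = 6, b = 26
Step 3: Revenue = 26*(6-1)/(6+1) = 26*5/7
Step 4: Revenue = 130/7

130/7


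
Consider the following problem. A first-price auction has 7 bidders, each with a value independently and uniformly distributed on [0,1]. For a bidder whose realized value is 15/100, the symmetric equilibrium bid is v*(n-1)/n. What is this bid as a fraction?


Step 1: The symmetric BNE bidding function is b(v) = v * (n-1) / n
Step 2: Substitute v = 3/20 and n = 7
Step 3: b = 3/20 * 6/7
Step 4: b = 9/70

9/70


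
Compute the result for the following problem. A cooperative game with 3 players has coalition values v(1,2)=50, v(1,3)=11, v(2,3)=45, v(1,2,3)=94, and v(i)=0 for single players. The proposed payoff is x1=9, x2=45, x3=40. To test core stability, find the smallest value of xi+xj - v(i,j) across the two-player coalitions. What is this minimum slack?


Step 1: Slack for coalition (1,2): x1+x2 - v12 = 54 - 50 = 4
Step 2: Slack for coalition (1,3): x1+x3 - v13 = 49 - 11 = 38
Step 3: Slack for coalition (2,3): x2+x3 - v23 = 85 - 45 = 40
Step 4: Minimum slack = min(4, 38, 40) = 4, attained by (1,2); no pair can gain by deviating, so the allocation is in the core

4


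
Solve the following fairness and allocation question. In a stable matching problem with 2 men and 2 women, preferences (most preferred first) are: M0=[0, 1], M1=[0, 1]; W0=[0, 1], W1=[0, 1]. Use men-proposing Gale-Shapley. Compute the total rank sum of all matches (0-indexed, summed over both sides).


Step 1: Run Gale-Shapley (men propose, women hold best offer):
  M0 proposes to W0; she accepts
  M1 proposes to W0; rejected
  M1 proposes to W1; she accepts
Step 2: Final matching: W0-M0, W1-M1
Step 3: 0-indexed ranks (man's rank of his match, then woman's): 0 + 0 + 1 + 1
Step 4: Total rank sum = 2

2


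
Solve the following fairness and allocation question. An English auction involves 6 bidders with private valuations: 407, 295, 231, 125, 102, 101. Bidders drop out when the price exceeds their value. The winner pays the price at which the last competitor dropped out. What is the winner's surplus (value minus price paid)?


Step 1: Identify the highest value: 407
Step 2: Identify the second-highest value: 295
Step 3: The final price = second-highest value = 295
Step 4: Surplus = 407 - 295 = 112

112


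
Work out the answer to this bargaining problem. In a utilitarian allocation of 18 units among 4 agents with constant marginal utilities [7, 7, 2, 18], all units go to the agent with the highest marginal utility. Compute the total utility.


Step 1: The marginal utilities are [7, 7, 2, 18]
Step 2: The highest marginal utility is 18
Step 3: All 18 units go to that agent
Step 4: Total utility = 18 * 18 = 324

324


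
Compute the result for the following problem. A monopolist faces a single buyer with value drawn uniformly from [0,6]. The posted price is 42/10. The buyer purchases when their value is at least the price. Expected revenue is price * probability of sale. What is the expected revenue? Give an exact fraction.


Step 1: Posted price r = 21/5, value support [0,6]
Step 2: P(v >= r) = (6 - 21/5)/6 = 3/10
Step 3: Expected revenue = r * P(v >= r) = 21/5 * 3/10
Step 4: Revenue = 63/50

63/50


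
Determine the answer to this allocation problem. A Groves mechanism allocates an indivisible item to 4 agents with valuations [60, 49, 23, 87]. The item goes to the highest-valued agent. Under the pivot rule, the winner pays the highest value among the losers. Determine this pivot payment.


Step 1: The efficient winner is agent 3 with value 87
Step 2: Other agents' values: [60, 49, 23]
Step 3: Pivot payment = max(others) = 60
Step 4: The winner pays 60

60


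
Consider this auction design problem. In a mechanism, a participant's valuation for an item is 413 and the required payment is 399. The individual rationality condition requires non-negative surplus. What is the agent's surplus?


Step 1: Surplus = value - payment = 413 - 399 = 14
Step 2: IR is satisfied (surplus >= 0)

14


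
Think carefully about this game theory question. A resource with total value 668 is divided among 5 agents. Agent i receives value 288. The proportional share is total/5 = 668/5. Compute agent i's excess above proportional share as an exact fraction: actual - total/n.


Step 1: Proportional share = 668/5
Step 2: Agent's actual allocation = 288
Step 3: Excess = 288 - 668/5 = 772/5

772/5


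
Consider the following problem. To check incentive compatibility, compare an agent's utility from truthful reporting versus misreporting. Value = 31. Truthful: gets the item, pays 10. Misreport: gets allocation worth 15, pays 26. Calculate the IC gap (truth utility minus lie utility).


Step 1: U(truth) = value - payment = 31 - 10 = 21
Step 2: U(lie) = allocation - payment = 15 - 26 = -11
Step 3: IC gap = 21 - (-11) = 32

32


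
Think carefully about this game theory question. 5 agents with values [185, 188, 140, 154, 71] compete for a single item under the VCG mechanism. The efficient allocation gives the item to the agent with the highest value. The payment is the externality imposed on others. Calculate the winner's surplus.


Step 1: The winner is the agent with the highest value: agent 1 with value 188
Step 2: Values of other agents: [185, 140, 154, 71]
Step 3: VCG payment = max of others' values = 185
Step 4: Surplus = 188 - 185 = 3

3


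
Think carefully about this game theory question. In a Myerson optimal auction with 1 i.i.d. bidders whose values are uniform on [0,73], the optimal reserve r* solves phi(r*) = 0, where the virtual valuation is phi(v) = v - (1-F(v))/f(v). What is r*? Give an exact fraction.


Step 1: For U[0,73], F(v) = v/73 and f(v) = 1/73
Step 2: phi(v) = v - (1 - v/73)/(1/73) = v - (73 - v) = 2v - 73
Step 3: Set phi(r*) = 0: 2r* - 73 = 0
Step 4: r* = 73/2 (the number of bidders n = 1 does not enter)

73/2


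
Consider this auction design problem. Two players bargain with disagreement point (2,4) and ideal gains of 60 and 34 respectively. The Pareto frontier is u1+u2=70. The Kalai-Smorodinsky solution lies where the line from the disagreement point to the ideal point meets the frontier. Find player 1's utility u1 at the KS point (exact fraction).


Step 1: At the KS point, (u1-d1)/r1 = (u2-d2)/r2 = t and u1+u2 = 70
Step 2: u1 = d1 + r1*t and u2 = d2 + r2*t, so (d1 + r1*t) + (d2 + r2*t) = 70
Step 3: t = (70 - 2 - 4)/(60 + 34) = 64/94 = 32/47
Step 4: u1 = d1 + r1*t = 2 + 60 * 32/47 = 2014/47
Step 5: (Check: u2 = d2 + r2*t = 1276/47; u1+u2 = 2014/47 + 1276/47 = 70, on the frontier.)

2014/47


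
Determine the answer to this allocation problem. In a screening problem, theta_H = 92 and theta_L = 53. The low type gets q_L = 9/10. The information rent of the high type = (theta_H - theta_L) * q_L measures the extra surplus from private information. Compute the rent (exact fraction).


Step 1: theta_H - theta_L = 92 - 53 = 39
Step 2: Information rent = (theta_H - theta_L) * q_L
Step 3: = 39 * 9/10
Step 4: = 351/10

351/10


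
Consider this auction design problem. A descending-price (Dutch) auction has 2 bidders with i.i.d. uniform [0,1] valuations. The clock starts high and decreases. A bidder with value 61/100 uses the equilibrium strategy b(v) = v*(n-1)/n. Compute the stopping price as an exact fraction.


Step 1: Dutch auctions are strategically equivalent to first-price auctions
Step 2: The equilibrium bid is b(v) = v*(n-1)/n
Step 3: b = 61/100 * 1/2
Step 4: b = 61/200

61/200


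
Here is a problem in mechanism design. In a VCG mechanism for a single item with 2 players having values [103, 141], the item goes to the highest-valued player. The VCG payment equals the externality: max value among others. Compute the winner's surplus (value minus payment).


Step 1: The winner is the agent with the highest value: agent 1 with value 141
Step 2: Values of other agents: [103]
Step 3: VCG payment = max of others' values = 103
Step 4: Surplus = 141 - 103 = 38

38


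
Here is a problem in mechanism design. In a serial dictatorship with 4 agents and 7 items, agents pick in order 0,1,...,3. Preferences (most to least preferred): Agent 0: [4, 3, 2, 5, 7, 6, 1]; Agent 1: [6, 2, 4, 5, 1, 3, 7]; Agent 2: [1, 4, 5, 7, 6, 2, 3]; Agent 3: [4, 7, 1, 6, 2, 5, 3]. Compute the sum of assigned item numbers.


Step 1: Agent 0 picks item 4
Step 2: Agent 1 picks item 6
Step 3: Agent 2 picks item 1
Step 4: Agent 3 picks item 7
Step 5: Sum = 4 + 6 + 1 + 7 = 18

18


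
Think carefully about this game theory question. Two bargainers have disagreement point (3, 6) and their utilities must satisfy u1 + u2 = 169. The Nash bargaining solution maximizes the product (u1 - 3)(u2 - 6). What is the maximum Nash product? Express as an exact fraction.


Step 1: The Nash solution splits surplus symmetrically above the disagreement point
Step 2: u1 = (total + d1 - d2)/2 = (169 + 3 - 6)/2 = 83
Step 3: u2 = (total - d1 + d2)/2 = (169 - 3 + 6)/2 = 86
Step 4: Nash product = (83 - 3) * (86 - 6)
Step 5: = 80 * 80 = 6400

6400


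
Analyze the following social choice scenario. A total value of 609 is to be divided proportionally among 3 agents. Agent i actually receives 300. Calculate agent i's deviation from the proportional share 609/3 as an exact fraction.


Step 1: Proportional share = 609/3 = 203
Step 2: Agent's actual allocation = 300
Step 3: Excess = 300 - 203 = 97

97


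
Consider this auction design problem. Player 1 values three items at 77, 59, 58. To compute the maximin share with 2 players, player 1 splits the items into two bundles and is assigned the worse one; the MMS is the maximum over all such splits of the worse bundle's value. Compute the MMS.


Step 1: Item values = 77, 59, 58
Step 2: Enumerate all 2-bundle partitions and take the smaller bundle:
  Partition 1: {77} vs {59,58} -> bundles 77, 117; min = 77
  Partition 2: {59} vs {77,58} -> bundles 59, 135; min = 59
  Partition 3: {58} vs {77,59} -> bundles 58, 136; min = 58
Step 3: MMS = max(77, 59, 58) = 77

77


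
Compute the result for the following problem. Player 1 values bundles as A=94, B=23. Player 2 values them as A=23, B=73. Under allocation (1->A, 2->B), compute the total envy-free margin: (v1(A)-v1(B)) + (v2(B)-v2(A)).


Step 1: Player 1's margin = v1(A) - v1(B) = 94 - 23 = 71
Step 2: Player 2's margin = v2(B) - v2(A) = 73 - 23 = 50
Step 3: Total margin = 71 + 50 = 121

121


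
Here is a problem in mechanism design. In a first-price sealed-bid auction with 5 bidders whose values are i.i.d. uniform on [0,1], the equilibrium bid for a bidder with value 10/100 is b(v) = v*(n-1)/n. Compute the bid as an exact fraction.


Step 1: The symmetric BNE bidding function is b(v) = v * (n-1) / n
Step 2: Substitute v = 1/10 and n = 5
Step 3: b = 1/10 * 4/5
Step 4: b = 2/25

2/25


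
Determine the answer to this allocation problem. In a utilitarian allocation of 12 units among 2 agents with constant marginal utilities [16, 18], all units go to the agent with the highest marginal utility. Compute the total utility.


Step 1: The marginal utilities are [16, 18]
Step 2: The highest marginal utility is 18
Step 3: All 12 units go to that agent
Step 4: Total utility = 18 * 12 = 216

216


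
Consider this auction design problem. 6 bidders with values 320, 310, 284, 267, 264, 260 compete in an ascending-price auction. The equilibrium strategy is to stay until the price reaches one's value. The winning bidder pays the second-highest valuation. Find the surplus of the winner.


Step 1: Identify the highest value: 320
Step 2: Identify the second-highest value: 310
Step 3: The final price = second-highest value = 310
Step 4: Surplus = 320 - 310 = 10

10


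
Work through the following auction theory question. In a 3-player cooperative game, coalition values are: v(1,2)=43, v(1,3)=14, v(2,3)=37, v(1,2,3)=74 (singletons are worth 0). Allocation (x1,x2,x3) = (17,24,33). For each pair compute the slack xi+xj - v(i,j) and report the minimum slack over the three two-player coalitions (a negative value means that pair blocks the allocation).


Step 1: Slack for coalition (1,2): x1+x2 - v12 = 41 - 43 = -2
Step 2: Slack for coalition (1,3): x1+x3 - v13 = 50 - 14 = 36
Step 3: Slack for coalition (2,3): x2+x3 - v23 = 57 - 37 = 20
Step 4: Minimum slack = min(-2, 36, 20) = -2, attained by (1,2); coalition (1,2) can block (slack < 0), so the allocation is not in the core

-2


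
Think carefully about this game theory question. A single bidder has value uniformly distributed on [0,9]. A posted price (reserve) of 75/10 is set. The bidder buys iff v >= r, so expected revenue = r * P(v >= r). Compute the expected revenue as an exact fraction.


Step 1: Posted price r = 15/2, value support [0,9]
Step 2: P(v >= r) = (9 - 15/2)/9 = 1/6
Step 3: Expected revenue = r * P(v >= r) = 15/2 * 1/6
Step 4: Revenue = 5/4

5/4


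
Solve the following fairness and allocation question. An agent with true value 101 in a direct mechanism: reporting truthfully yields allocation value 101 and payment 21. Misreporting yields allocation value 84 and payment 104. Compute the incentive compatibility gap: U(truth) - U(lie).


Step 1: U(truth) = value - payment = 101 - 21 = 80
Step 2: U(lie) = allocation - payment = 84 - 104 = -20
Step 3: IC gap = 80 - (-20) = 100

100


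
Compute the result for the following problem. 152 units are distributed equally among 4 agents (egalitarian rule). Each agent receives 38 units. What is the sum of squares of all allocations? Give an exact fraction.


Step 1: Each agent's share = 152/4 = 38
Step 2: Square of each share = (38)^2 = 1444
Step 3: Sum of squares = 4 * 1444 = 5776

5776


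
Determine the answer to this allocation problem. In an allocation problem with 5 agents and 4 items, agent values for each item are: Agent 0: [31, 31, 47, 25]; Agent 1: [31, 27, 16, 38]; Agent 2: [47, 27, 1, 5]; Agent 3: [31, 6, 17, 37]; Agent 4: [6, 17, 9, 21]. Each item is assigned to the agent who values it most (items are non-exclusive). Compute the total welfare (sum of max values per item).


Step 1: For each item, find the maximum value among all agents.
Step 2: Item 0 -> Agent 2 (value 47)
Step 3: Item 1 -> Agent 0 (value 31)
Step 4: Item 2 -> Agent 0 (value 47)
Step 5: Item 3 -> Agent 1 (value 38)
Step 6: Total welfare = 47 + 31 + 47 + 38 = 163

163


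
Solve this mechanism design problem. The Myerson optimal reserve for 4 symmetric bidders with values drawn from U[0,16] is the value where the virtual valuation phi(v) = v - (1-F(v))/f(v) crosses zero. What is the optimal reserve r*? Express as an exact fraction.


Step 1: For U[0,16], F(v) = v/16 and f(v) = 1/16
Step 2: phi(v) = v - (1 - v/16)/(1/16) = v - (16 - v) = 2v - 16
Step 3: Set phi(r*) = 0: 2r* - 16 = 0
Step 4: r* = 16/2 = 8 (the number of bidders n = 4 does not enter)

8


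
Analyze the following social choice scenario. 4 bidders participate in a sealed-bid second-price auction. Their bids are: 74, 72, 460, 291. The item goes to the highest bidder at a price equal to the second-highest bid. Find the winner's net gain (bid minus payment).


Step 1: Sort bids in descending order: 460, 291, 74, 72
Step 2: The winning bid is the highest: 460
Step 3: The payment equals the second-highest bid: 291
Step 4: Surplus = winner's bid - payment = 460 - 291 = 169

169


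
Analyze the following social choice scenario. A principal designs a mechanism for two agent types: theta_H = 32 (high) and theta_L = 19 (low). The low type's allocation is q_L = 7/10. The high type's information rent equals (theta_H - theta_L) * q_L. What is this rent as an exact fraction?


Step 1: theta_H - theta_L = 32 - 19 = 13
Step 2: Information rent = (theta_H - theta_L) * q_L
Step 3: = 13 * 7/10
Step 4: = 91/10

91/10
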